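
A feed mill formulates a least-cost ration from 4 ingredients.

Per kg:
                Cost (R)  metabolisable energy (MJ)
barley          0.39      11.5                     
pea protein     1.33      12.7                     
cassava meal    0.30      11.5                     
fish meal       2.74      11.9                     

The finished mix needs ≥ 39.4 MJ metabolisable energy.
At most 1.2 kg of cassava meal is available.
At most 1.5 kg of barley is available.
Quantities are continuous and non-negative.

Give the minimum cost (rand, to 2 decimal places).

R1.82

This is a linear program. Let x1 = kg of barley, x2 = kg of pea protein, x3 = kg of cassava meal, x4 = kg of fish meal.
min 0.39x1 + 1.33x2 + 0.3x3 + 2.74x4 s.t.:
  11.5x1 + 12.7x2 + 11.5x3 + 11.9x4 ≥ 39.4   (metabolisable energy)
  x3 ≤ 1.2
  x1 ≤ 1.5
  x1, x2, x3, x4 ≥ 0.
The minimum-cost mix takes nothing from fish meal — only barley, pea protein, cassava meal. There the metabolisable energy, the cassava meal cap, the barley cap constraints are tight.
So barley = 1.5 kg, pea protein = 0.6575 kg, cassava meal = 1.2 kg.
Objective = 0.39·1.5 + 1.33·0.6575 + 0.3·1.2 = 1.8195.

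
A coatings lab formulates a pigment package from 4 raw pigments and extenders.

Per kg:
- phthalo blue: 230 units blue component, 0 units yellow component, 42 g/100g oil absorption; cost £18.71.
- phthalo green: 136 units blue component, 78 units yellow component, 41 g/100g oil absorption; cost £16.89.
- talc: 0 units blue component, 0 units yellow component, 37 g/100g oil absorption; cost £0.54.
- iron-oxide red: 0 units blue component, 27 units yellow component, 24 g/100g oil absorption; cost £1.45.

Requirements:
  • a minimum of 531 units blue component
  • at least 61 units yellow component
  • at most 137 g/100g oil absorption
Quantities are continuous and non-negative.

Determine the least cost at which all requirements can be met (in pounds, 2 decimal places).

£46.91

Treat it as an LP. Let x1 = kg of phthalo blue, x2 = kg of phthalo green, x3 = kg of talc, x4 = kg of iron-oxide red.
Minimise 18.71x1 + 16.89x2 + 0.54x3 + 1.45x4 s.t.:
  230x1 + 136x2 ≥ 531   (blue component)
  78x2 + 27x4 ≥ 61   (yellow component)
  42x1 + 41x2 + 37x3 + 24x4 ≤ 137   (oil absorption)
  x1, x2, x3, x4 ≥ 0.
At the optimum only phthalo blue, phthalo green, iron-oxide red are positive (talc = 0). There the blue component, yellow component, oil absorption constraints are tight.
Optimal quantities: phthalo blue = 2.151 kg, phthalo green = 0.2668 kg, iron-oxide red = 1.488 kg.
Cost = 18.71·2.151 + 16.89·0.2668 + 1.45·1.488 = 46.9091.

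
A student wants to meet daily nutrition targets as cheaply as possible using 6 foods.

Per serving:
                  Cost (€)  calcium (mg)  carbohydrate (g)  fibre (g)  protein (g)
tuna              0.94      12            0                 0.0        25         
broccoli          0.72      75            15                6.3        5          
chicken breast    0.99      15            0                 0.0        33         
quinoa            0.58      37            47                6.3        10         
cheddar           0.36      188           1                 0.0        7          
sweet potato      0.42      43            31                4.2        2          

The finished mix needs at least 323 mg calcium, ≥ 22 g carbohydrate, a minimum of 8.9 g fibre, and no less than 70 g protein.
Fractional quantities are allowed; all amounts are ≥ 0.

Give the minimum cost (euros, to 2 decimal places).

€2.69

Let x1 = servings of tuna, x2 = servings of broccoli, x3 = servings of chicken breast, x4 = servings of quinoa, x5 = servings of cheddar, x6 = servings of sweet potato.
Minimise 0.94x1 + 0.72x2 + 0.99x3 + 0.58x4 + 0.36x5 + 0.42x6 s.t.:
  12x1 + 75x2 + 15x3 + 37x4 + 188x5 + 43x6 ≥ 323   (calcium)
  15x2 + 47x4 + 1x5 + 31x6 ≥ 22   (carbohydrate)
  6.3x2 + 6.3x4 + 4.2x6 ≥ 8.9   (fibre)
  25x1 + 5x2 + 33x3 + 10x4 + 7x5 + 2x6 ≥ 70   (protein)
  x1, x2, x3, x4, x5, x6 ≥ 0.
The cheapest feasible vertex uses only chicken breast, quinoa, cheddar; tuna, broccoli, sweet potato are not used. There the calcium, fibre, protein constraints are tight.
Optimal quantities: chicken breast = 1.4115 servings, quinoa = 1.4127 servings, cheddar = 1.3274 servings.
Total cost: 0.99·1.4115 + 0.58·1.4127 + 0.36·1.3274 = 2.6946.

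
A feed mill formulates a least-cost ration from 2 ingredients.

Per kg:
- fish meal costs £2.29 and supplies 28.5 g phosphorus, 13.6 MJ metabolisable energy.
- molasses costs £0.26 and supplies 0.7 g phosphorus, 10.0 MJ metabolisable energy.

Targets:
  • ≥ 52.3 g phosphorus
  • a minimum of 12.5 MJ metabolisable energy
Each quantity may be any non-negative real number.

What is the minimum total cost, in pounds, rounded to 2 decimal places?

£4.20

This is a linear program. Let x1 = kg of fish meal, x2 = kg of molasses.
min 2.29x1 + 0.26x2 subject to:
  28.5x1 + 0.7x2 ≥ 52.3   (phosphorus)
  13.6x1 + 10x2 ≥ 12.5   (metabolisable energy)
  x1, x2 ≥ 0.
The cheapest feasible vertex uses only fish meal; molasses is not used. There the phosphorus constraint is tight.
Optimal quantities: fish meal = 1.835 kg.
Total cost: 2.29·1.835 = 4.2022.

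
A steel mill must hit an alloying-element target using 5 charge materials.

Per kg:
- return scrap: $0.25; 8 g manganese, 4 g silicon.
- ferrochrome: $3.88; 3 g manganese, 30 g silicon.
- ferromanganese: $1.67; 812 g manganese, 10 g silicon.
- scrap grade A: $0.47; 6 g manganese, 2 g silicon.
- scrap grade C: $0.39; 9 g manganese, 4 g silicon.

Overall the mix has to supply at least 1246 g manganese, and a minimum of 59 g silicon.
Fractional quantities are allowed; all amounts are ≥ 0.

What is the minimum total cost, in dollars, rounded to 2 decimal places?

$5.18

Set it up as a linear program. Let x1 = kg of return scrap, x2 = kg of ferrochrome, x3 = kg of ferromanganese, x4 = kg of scrap grade A, x5 = kg of scrap grade C.
min 0.25x1 + 3.88x2 + 1.67x3 + 0.47x4 + 0.39x5 subject to:
  8x1 + 3x2 + 812x3 + 6x4 + 9x5 ≥ 1246   (manganese)
  4x1 + 30x2 + 10x3 + 2x4 + 4x5 ≥ 59   (silicon)
  x1, x2, x3, x4, x5 ≥ 0.
The minimum-cost mix takes nothing from ferrochrome, scrap grade A, scrap grade C — only return scrap, ferromanganese. The manganese and silicon requirements are met with equality.
Solving gives x1 = 11.19, x3 = 1.424.
Hence cost = 0.25·11.19 + 1.67·1.424 = $5.1756.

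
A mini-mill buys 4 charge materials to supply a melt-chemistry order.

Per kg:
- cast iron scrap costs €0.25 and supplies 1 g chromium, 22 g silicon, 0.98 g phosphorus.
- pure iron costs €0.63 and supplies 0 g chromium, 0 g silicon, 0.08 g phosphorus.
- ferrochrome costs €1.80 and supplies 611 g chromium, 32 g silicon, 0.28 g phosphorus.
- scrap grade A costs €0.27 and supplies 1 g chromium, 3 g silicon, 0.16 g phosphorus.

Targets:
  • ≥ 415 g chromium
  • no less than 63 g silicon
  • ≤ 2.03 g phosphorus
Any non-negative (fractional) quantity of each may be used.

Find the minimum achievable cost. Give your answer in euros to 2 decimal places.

€1.69

Set it up as a linear program. Let x1 = kg of cast iron scrap, x2 = kg of pure iron, x3 = kg of ferrochrome, x4 = kg of scrap grade A.
Minimise 0.25x1 + 0.63x2 + 1.8x3 + 0.27x4 s.t.:
  1x1 + 611x3 + 1x4 ≥ 415   (chromium)
  22x1 + 32x3 + 3x4 ≥ 63   (silicon)
  0.98x1 + 0.08x2 + 0.28x3 + 0.16x4 ≤ 2.03   (phosphorus)
  x1, x2, x3, x4 ≥ 0.
The optimal basis is {cast iron scrap, ferrochrome}; pure iron, scrap grade A drop out. There the silicon and phosphorus constraints are tight.
That vertex is x1 = 1.878, x3 = 0.6778.
Hence cost = 0.25·1.878 + 1.8·0.6778 = €1.6895.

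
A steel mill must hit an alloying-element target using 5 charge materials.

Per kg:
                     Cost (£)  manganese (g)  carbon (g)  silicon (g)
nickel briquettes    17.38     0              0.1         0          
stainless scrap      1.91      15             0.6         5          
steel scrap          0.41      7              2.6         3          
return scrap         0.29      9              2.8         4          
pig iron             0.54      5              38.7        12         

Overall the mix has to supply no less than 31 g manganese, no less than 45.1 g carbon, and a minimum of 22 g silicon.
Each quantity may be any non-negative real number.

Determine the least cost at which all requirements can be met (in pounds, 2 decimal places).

Treat it as an LP. Let x1 = kg of nickel briquettes, x2 = kg of stainless scrap, x3 = kg of steel scrap, x4 = kg of return scrap, x5 = kg of pig iron.
Minimize 17.38x1 + 1.91x2 + 0.41x3 + 0.29x4 + 0.54x5 with:
  15x2 + 7x3 + 9x4 + 5x5 ≥ 31   (manganese)
  0.1x1 + 0.6x2 + 2.6x3 + 2.8x4 + 38.7x5 ≥ 45.1   (carbon)
  5x2 + 3x3 + 4x4 + 12x5 ≥ 22   (silicon)
  x1, x2, x3, x4, x5 ≥ 0.
At the optimum only return scrap, pig iron are positive (nickel briquettes, stainless scrap, steel scrap = 0). There the manganese and carbon constraints are tight.
Solving gives x4 = 2.914, x5 = 0.9545.
Cost = 0.29·2.914 + 0.54·0.9545 = 1.3605.

£1.36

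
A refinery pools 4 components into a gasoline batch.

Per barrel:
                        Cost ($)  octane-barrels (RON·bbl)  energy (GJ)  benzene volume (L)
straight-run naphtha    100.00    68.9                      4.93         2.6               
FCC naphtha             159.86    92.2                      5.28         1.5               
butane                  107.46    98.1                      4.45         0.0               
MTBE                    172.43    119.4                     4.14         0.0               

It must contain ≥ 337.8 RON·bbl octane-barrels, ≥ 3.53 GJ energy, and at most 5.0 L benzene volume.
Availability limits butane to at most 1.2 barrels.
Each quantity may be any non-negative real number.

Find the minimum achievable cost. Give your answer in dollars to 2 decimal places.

$446.78

Treat it as an LP. Let x1 = barrels of straight-run naphtha, x2 = barrels of FCC naphtha, x3 = barrels of butane, x4 = barrels of MTBE.
Minimise 100x1 + 159.86x2 + 107.46x3 + 172.43x4 with:
  68.9x1 + 92.2x2 + 98.1x3 + 119.4x4 ≥ 337.8   (octane-barrels)
  4.93x1 + 5.28x2 + 4.45x3 + 4.14x4 ≥ 3.53   (energy)
  2.6x1 + 1.5x2 ≤ 5   (benzene volume)
  x3 ≤ 1.2
  x1, x2, x3, x4 ≥ 0.
The optimal basis is {butane, MTBE}; straight-run naphtha, FCC naphtha drop out. Binding constraints: octane-barrels and the butane cap.
Optimal quantities: butane = 1.2 barrels, MTBE = 1.84322 barrels.
Cost = 107.46·1.2 + 172.43·1.84322 = 446.7784.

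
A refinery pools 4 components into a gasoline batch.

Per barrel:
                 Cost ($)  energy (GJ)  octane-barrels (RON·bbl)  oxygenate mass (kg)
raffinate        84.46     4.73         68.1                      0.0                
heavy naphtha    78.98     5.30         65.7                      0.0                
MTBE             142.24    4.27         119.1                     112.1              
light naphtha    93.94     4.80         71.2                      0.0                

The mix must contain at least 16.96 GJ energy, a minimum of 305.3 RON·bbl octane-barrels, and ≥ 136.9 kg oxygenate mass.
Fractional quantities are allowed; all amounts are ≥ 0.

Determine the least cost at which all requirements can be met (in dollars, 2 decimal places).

Let x1 = barrels of raffinate, x2 = barrels of heavy naphtha, x3 = barrels of MTBE, x4 = barrels of light naphtha.
Minimise 84.46x1 + 78.98x2 + 142.24x3 + 93.94x4 subject to:
  4.73x1 + 5.3x2 + 4.27x3 + 4.8x4 ≥ 16.96   (energy)
  68.1x1 + 65.7x2 + 119.1x3 + 71.2x4 ≥ 305.3   (octane-barrels)
  112.1x3 ≥ 136.9   (oxygenate mass)
  x1, x2, x3, x4 ≥ 0.
The minimum-cost mix takes nothing from raffinate, light naphtha — only heavy naphtha, MTBE. There the energy and octane-barrels constraints are tight.
Optimal quantities: heavy naphtha = 2.0426 barrels, MTBE = 1.4366 barrels.
Objective = 78.98·2.0426 + 142.24·1.4366 = 365.6665.

$365.67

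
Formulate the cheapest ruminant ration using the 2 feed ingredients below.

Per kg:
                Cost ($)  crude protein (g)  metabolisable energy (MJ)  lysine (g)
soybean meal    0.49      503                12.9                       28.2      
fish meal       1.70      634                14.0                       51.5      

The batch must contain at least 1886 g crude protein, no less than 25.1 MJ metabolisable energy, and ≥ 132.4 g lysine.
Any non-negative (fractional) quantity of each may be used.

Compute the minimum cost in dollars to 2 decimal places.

$2.30

This is a linear program. Let x1 = kg of soybean meal, x2 = kg of fish meal.
Minimize 0.49x1 + 1.7x2 with:
  503x1 + 634x2 ≥ 1886   (crude protein)
  12.9x1 + 14x2 ≥ 25.1   (metabolisable energy)
  28.2x1 + 51.5x2 ≥ 132.4   (lysine)
  x1, x2 ≥ 0.
The minimum-cost mix takes nothing from fish meal — only soybean meal. The lysine requirement is met with equality.
That vertex is x1 = 4.695.
Total cost: 0.49·4.695 = 2.3006.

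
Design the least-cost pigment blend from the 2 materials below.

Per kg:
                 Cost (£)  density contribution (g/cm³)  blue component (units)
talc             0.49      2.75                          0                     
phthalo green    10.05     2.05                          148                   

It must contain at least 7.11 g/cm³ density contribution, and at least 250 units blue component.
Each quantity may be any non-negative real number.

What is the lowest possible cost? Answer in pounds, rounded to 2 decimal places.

£17.63

Set it up as a linear program. Let x1 = kg of talc, x2 = kg of phthalo green.
min 0.49x1 + 10.05x2 s.t.:
  2.75x1 + 2.05x2 ≥ 7.11   (density contribution)
  148x2 ≥ 250   (blue component)
  x1, x2 ≥ 0.
Both inputs are positive at the optimum. Binding constraints: density contribution and blue component.
Optimal quantities: talc = 1.3262 kg, phthalo green = 1.6892 kg.
Objective = 0.49·1.3262 + 10.05·1.6892 = 17.6263.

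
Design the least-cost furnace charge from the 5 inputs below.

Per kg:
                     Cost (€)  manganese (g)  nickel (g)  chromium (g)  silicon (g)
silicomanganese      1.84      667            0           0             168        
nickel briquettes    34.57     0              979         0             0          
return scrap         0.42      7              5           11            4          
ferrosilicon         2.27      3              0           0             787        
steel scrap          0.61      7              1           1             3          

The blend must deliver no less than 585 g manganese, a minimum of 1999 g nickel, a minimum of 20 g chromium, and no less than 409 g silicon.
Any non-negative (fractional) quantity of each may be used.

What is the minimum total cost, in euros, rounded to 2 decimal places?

€73.35

Let x1 = kg of silicomanganese, x2 = kg of nickel briquettes, x3 = kg of return scrap, x4 = kg of ferrosilicon, x5 = kg of steel scrap.
Minimize 1.84x1 + 34.57x2 + 0.42x3 + 2.27x4 + 0.61x5 s.t.:
  667x1 + 7x3 + 3x4 + 7x5 ≥ 585   (manganese)
  979x2 + 5x3 + 1x5 ≥ 1999   (nickel)
  11x3 + 1x5 ≥ 20   (chromium)
  168x1 + 4x3 + 787x4 + 3x5 ≥ 409   (silicon)
  x1, x2, x3, x4, x5 ≥ 0.
The optimal basis is {silicomanganese, nickel briquettes, return scrap, ferrosilicon}; steel scrap drops out. Binding constraints: manganese, nickel, chromium, silicon.
Solving gives x1 = 0.85651, x2 = 2.0326, x3 = 1.8182, x4 = 0.32762.
Hence cost = 1.84·0.85651 + 34.57·2.0326 + 0.42·1.8182 + 2.27·0.32762 = €73.3503.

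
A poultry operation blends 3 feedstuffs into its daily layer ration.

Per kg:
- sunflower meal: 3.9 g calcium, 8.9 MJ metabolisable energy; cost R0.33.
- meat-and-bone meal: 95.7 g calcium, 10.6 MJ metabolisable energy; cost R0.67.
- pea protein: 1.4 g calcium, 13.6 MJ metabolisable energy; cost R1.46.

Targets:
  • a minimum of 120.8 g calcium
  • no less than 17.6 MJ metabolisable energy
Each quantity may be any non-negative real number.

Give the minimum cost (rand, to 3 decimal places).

This is a linear program. Let x1 = kg of sunflower meal, x2 = kg of meat-and-bone meal, x3 = kg of pea protein.
Minimise 0.33x1 + 0.67x2 + 1.46x3 s.t.:
  3.9x1 + 95.7x2 + 1.4x3 ≥ 120.8   (calcium)
  8.9x1 + 10.6x2 + 13.6x3 ≥ 17.6   (metabolisable energy)
  x1, x2, x3 ≥ 0.
The cheapest feasible vertex uses only sunflower meal, meat-and-bone meal; pea protein is not used. The calcium and metabolisable energy requirements are met with equality.
Optimal quantities: sunflower meal = 0.4983 kg, meat-and-bone meal = 1.242 kg.
Hence cost = 0.33·0.4983 + 0.67·1.242 = R0.99658.

R0.997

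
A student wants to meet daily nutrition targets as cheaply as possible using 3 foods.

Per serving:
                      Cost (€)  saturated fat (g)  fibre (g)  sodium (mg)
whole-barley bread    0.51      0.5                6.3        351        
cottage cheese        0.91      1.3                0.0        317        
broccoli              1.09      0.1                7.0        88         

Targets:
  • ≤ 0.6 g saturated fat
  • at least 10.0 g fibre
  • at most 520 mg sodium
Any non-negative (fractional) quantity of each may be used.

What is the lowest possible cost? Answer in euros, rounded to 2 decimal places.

€1.03

Treat it as an LP. Let x1 = servings of whole-barley bread, x2 = servings of cottage cheese, x3 = servings of broccoli.
Minimize 0.51x1 + 0.91x2 + 1.09x3 subject to:
  0.5x1 + 1.3x2 + 0.1x3 ≤ 0.6   (saturated fat)
  6.3x1 + 7x3 ≥ 10   (fibre)
  351x1 + 317x2 + 88x3 ≤ 520   (sodium)
  x1, x2, x3 ≥ 0.
The minimum-cost mix takes nothing from cottage cheese — only whole-barley bread, broccoli. Binding constraints: saturated fat and fibre.
That vertex is x1 = 1.115, x3 = 0.4251.
Objective = 0.51·1.115 + 1.09·0.4251 = 1.0320.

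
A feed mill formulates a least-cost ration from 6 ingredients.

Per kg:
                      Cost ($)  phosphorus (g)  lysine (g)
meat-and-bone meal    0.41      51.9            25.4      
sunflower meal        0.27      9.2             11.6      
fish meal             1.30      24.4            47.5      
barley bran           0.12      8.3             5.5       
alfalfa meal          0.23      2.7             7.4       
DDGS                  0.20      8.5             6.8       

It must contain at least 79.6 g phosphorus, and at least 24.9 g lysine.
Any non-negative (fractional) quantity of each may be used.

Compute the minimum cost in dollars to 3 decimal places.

$0.629

Let x1 = kg of meat-and-bone meal, x2 = kg of sunflower meal, x3 = kg of fish meal, x4 = kg of barley bran, x5 = kg of alfalfa meal, x6 = kg of DDGS.
min 0.41x1 + 0.27x2 + 1.3x3 + 0.12x4 + 0.23x5 + 0.2x6 subject to:
  51.9x1 + 9.2x2 + 24.4x3 + 8.3x4 + 2.7x5 + 8.5x6 ≥ 79.6   (phosphorus)
  25.4x1 + 11.6x2 + 47.5x3 + 5.5x4 + 7.4x5 + 6.8x6 ≥ 24.9   (lysine)
  x1, x2, x3, x4, x5, x6 ≥ 0.
The optimal basis is {meat-and-bone meal}; sunflower meal, fish meal, barley bran, alfalfa meal, DDGS drop out. The phosphorus requirement is met with equality.
Solving gives x1 = 1.534.
Objective = 0.41·1.534 = 0.62894.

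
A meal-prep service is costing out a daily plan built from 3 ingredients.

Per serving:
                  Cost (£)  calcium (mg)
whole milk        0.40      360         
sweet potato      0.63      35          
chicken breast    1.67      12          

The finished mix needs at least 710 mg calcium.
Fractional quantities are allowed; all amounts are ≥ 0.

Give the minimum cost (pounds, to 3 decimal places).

Let x1 = servings of whole milk, x2 = servings of sweet potato, x3 = servings of chicken breast.
Minimize 0.4x1 + 0.63x2 + 1.67x3 s.t.:
  360x1 + 35x2 + 12x3 ≥ 710   (calcium)
  x1, x2, x3 ≥ 0.
The optimal basis is {whole milk}; sweet potato, chicken breast drop out. The calcium requirement is met with equality.
That vertex is x1 = 1.972.
Hence cost = 0.4·1.972 = £0.78880.

£0.789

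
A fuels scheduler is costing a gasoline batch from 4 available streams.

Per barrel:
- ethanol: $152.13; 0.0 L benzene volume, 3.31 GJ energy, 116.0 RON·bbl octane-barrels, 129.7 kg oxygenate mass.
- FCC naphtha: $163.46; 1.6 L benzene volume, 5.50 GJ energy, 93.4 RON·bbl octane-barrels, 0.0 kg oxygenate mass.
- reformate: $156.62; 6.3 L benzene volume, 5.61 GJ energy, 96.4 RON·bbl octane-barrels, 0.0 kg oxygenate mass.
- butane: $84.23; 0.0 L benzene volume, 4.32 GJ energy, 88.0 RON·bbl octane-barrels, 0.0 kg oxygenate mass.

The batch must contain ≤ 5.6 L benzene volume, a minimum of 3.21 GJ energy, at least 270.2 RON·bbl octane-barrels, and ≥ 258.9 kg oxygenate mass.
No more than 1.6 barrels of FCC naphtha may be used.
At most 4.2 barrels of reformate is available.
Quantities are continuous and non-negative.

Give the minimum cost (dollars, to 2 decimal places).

$340.67

This is a linear program. Let x1 = barrels of ethanol, x2 = barrels of FCC naphtha, x3 = barrels of reformate, x4 = barrels of butane.
Minimise 152.13x1 + 163.46x2 + 156.62x3 + 84.23x4 with:
  1.6x2 + 6.3x3 ≤ 5.6   (benzene volume)
  3.31x1 + 5.5x2 + 5.61x3 + 4.32x4 ≥ 3.21   (energy)
  116x1 + 93.4x2 + 96.4x3 + 88x4 ≥ 270.2   (octane-barrels)
  129.7x1 ≥ 258.9   (oxygenate mass)
  x2 ≤ 1.6
  x3 ≤ 4.2
  x1, x2, x3, x4 ≥ 0.
At the optimum only ethanol, butane are positive (FCC naphtha, reformate = 0). The octane-barrels and oxygenate mass requirements are met with equality.
That vertex is x1 = 1.996145, x4 = 0.4391726.
Cost = 152.13·1.996145 + 84.23·0.4391726 = 340.66505.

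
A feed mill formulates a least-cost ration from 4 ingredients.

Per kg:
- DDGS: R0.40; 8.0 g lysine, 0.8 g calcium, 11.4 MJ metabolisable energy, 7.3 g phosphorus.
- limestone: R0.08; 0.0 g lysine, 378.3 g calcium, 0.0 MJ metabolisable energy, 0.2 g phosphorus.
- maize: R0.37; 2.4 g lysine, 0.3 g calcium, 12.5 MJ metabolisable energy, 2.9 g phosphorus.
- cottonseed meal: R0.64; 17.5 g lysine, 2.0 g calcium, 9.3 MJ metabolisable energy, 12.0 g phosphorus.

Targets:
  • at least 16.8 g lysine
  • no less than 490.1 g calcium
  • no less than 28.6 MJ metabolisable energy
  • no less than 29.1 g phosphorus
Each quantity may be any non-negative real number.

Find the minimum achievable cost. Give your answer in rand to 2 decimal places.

R1.65

Set it up as a linear program. Let x1 = kg of DDGS, x2 = kg of limestone, x3 = kg of maize, x4 = kg of cottonseed meal.
Minimize 0.4x1 + 0.08x2 + 0.37x3 + 0.64x4 subject to:
  8x1 + 2.4x3 + 17.5x4 ≥ 16.8   (lysine)
  0.8x1 + 378.3x2 + 0.3x3 + 2x4 ≥ 490.1   (calcium)
  11.4x1 + 12.5x3 + 9.3x4 ≥ 28.6   (metabolisable energy)
  7.3x1 + 0.2x2 + 2.9x3 + 12x4 ≥ 29.1   (phosphorus)
  x1, x2, x3, x4 ≥ 0.
At the optimum only DDGS, limestone, cottonseed meal are positive (maize = 0). There the calcium, metabolisable energy, phosphorus constraints are tight.
So DDGS = 1.088 kg, limestone = 1.284 kg, cottonseed meal = 1.742 kg.
Cost = 0.4·1.088 + 0.08·1.284 + 0.64·1.742 = 1.6528.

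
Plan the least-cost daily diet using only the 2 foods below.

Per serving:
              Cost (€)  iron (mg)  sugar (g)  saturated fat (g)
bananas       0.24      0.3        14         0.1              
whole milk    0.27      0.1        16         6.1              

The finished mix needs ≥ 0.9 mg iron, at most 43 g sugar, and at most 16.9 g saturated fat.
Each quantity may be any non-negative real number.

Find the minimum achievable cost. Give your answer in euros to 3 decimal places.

Set it up as a linear program. Let x1 = servings of bananas, x2 = servings of whole milk.
Minimise 0.24x1 + 0.27x2 subject to:
  0.3x1 + 0.1x2 ≥ 0.9   (iron)
  14x1 + 16x2 ≤ 43   (sugar)
  0.1x1 + 6.1x2 ≤ 16.9   (saturated fat)
  x1, x2 ≥ 0.
The minimum-cost mix takes nothing from whole milk — only bananas. The iron requirement is met with equality.
Solving gives x1 = 3.
Total cost: 0.24·3 = 0.72000.

€0.720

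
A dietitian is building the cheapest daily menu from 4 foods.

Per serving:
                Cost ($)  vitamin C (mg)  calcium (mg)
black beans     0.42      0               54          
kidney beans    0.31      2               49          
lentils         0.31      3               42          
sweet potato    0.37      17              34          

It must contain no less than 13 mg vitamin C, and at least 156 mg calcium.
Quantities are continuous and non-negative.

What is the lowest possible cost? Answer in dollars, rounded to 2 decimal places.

Let x1 = servings of black beans, x2 = servings of kidney beans, x3 = servings of lentils, x4 = servings of sweet potato.
min 0.42x1 + 0.31x2 + 0.31x3 + 0.37x4 s.t.:
  2x2 + 3x3 + 17x4 ≥ 13   (vitamin C)
  54x1 + 49x2 + 42x3 + 34x4 ≥ 156   (calcium)
  x1, x2, x3, x4 ≥ 0.
The cheapest feasible vertex uses only kidney beans, sweet potato; black beans, lentils are not used. The vitamin C and calcium requirements are met with equality.
Solving gives x2 = 2.889, x4 = 0.4248.
Total cost: 0.31·2.889 + 0.37·0.4248 = 1.0528.

$1.05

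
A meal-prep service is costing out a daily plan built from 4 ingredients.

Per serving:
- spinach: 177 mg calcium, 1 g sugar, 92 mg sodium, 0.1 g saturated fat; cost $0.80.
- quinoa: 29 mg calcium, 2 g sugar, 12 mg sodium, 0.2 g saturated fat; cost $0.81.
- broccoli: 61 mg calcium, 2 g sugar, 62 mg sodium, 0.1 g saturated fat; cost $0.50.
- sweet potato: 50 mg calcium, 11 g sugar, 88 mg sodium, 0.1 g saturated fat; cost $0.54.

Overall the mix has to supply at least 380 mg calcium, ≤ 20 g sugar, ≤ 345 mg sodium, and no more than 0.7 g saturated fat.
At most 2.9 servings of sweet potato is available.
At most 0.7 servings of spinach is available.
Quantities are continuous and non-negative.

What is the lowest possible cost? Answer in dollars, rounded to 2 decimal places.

This is a linear program. Let x1 = servings of spinach, x2 = servings of quinoa, x3 = servings of broccoli, x4 = servings of sweet potato.
min 0.8x1 + 0.81x2 + 0.5x3 + 0.54x4 s.t.:
  177x1 + 29x2 + 61x3 + 50x4 ≥ 380   (calcium)
  1x1 + 2x2 + 2x3 + 11x4 ≤ 20   (sugar)
  92x1 + 12x2 + 62x3 + 88x4 ≤ 345   (sodium)
  0.1x1 + 0.2x2 + 0.1x3 + 0.1x4 ≤ 0.7   (saturated fat)
  x4 ≤ 2.9
  x1 ≤ 0.7
  x1, x2, x3, x4 ≥ 0.
The minimum-cost mix takes nothing from quinoa, sweet potato — only spinach, broccoli. The calcium and the spinach cap requirements are met with equality.
So spinach = 0.7 servings, broccoli = 4.198 servings.
Cost = 0.8·0.7 + 0.5·4.198 = 2.6590.

$2.66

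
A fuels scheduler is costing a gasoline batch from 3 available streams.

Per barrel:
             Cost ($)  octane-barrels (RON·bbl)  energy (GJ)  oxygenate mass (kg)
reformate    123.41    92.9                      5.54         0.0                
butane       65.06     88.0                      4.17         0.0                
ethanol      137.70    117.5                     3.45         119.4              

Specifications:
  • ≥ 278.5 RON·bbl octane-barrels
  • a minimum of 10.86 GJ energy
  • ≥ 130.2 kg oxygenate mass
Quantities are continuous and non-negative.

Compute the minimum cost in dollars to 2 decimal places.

$261.33

Let x1 = barrels of reformate, x2 = barrels of butane, x3 = barrels of ethanol.
min 123.41x1 + 65.06x2 + 137.7x3 s.t.:
  92.9x1 + 88x2 + 117.5x3 ≥ 278.5   (octane-barrels)
  5.54x1 + 4.17x2 + 3.45x3 ≥ 10.86   (energy)
  119.4x3 ≥ 130.2   (oxygenate mass)
  x1, x2, x3 ≥ 0.
The optimal basis is {butane, ethanol}; reformate drops out. There the octane-barrels and oxygenate mass constraints are tight.
That vertex is x2 = 1.70877, x3 = 1.09045.
Hence cost = 65.06·1.70877 + 137.7·1.09045 = $261.3275.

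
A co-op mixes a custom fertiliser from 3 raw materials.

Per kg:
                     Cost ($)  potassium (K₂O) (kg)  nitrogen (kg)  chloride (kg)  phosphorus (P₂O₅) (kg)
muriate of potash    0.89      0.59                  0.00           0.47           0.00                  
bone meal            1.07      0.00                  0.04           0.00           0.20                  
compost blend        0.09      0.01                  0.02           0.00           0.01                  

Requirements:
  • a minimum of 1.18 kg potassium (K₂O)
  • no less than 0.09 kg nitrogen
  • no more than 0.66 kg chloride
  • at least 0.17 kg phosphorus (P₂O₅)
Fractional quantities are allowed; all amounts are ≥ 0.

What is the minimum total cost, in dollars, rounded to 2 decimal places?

$4.41

Treat it as an LP. Let x1 = kg of muriate of potash, x2 = kg of bone meal, x3 = kg of compost blend.
Minimize 0.89x1 + 1.07x2 + 0.09x3 s.t.:
  0.59x1 + 0.01x3 ≥ 1.18   (potassium (K₂O))
  0.04x2 + 0.02x3 ≥ 0.09   (nitrogen)
  0.47x1 ≤ 0.66   (chloride)
  0.2x2 + 0.01x3 ≥ 0.17   (phosphorus (P₂O₅))
  x1, x2, x3 ≥ 0.
The optimal basis is {muriate of potash, compost blend}; bone meal drops out. The potassium (K₂O) and chloride requirements are met with equality.
So muriate of potash = 1.404 kg, compost blend = 35.15 kg.
Total cost: 0.89·1.404 + 0.09·35.15 = 4.4131.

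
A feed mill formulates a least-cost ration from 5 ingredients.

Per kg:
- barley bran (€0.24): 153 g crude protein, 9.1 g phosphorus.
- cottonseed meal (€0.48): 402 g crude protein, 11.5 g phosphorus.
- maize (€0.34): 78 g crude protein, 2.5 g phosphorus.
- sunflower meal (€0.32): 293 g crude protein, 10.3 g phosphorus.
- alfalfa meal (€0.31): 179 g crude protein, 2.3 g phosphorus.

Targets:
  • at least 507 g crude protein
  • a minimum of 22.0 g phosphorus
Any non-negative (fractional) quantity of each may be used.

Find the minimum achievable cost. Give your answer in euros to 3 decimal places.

Let x1 = kg of barley bran, x2 = kg of cottonseed meal, x3 = kg of maize, x4 = kg of sunflower meal, x5 = kg of alfalfa meal.
Minimize 0.24x1 + 0.48x2 + 0.34x3 + 0.32x4 + 0.31x5 subject to:
  153x1 + 402x2 + 78x3 + 293x4 + 179x5 ≥ 507   (crude protein)
  9.1x1 + 11.5x2 + 2.5x3 + 10.3x4 + 2.3x5 ≥ 22   (phosphorus)
  x1, x2, x3, x4, x5 ≥ 0.
The optimal basis is {barley bran, sunflower meal}; cottonseed meal, maize, alfalfa meal drop out. There the crude protein and phosphorus constraints are tight.
So barley bran = 1.1224 kg, sunflower meal = 1.1443 kg.
Total cost: 0.24·1.1224 + 0.32·1.1443 = 0.63555.

€0.636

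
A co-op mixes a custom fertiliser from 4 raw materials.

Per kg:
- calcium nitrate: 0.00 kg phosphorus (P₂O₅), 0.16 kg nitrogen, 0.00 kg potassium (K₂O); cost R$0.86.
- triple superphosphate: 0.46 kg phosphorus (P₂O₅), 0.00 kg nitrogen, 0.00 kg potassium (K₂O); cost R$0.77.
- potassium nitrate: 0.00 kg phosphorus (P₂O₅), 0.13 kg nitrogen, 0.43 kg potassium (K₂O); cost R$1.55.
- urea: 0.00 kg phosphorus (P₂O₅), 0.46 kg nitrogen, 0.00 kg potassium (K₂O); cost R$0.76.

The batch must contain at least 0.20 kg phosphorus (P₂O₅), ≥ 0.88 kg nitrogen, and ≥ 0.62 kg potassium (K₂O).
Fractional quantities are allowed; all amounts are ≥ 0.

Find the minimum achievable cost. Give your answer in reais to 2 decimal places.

Let x1 = kg of calcium nitrate, x2 = kg of triple superphosphate, x3 = kg of potassium nitrate, x4 = kg of urea.
Minimise 0.86x1 + 0.77x2 + 1.55x3 + 0.76x4 with:
  0.46x2 ≥ 0.2   (phosphorus (P₂O₅))
  0.16x1 + 0.13x3 + 0.46x4 ≥ 0.88   (nitrogen)
  0.43x3 ≥ 0.62   (potassium (K₂O))
  x1, x2, x3, x4 ≥ 0.
The minimum-cost mix takes nothing from calcium nitrate — only triple superphosphate, potassium nitrate, urea. There the phosphorus (P₂O₅), nitrogen, potassium (K₂O) constraints are tight.
That vertex is x2 = 0.4348, x3 = 1.442, x4 = 1.506.
Objective = 0.77·0.4348 + 1.55·1.442 + 0.76·1.506 = 3.7145.

R$3.71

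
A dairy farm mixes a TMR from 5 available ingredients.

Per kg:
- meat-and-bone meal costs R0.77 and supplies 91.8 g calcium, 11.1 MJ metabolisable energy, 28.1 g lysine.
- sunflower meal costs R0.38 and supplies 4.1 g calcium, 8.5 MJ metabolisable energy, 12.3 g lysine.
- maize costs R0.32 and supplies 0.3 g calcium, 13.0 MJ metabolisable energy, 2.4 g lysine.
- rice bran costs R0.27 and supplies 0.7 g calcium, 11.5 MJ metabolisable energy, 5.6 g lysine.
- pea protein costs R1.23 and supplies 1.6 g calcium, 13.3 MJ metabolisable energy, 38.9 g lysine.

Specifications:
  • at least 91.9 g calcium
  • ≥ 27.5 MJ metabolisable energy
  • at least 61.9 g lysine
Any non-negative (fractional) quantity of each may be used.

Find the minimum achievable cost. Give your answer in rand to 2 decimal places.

R1.73

Set it up as a linear program. Let x1 = kg of meat-and-bone meal, x2 = kg of sunflower meal, x3 = kg of maize, x4 = kg of rice bran, x5 = kg of pea protein.
Minimize 0.77x1 + 0.38x2 + 0.32x3 + 0.27x4 + 1.23x5 with:
  91.8x1 + 4.1x2 + 0.3x3 + 0.7x4 + 1.6x5 ≥ 91.9   (calcium)
  11.1x1 + 8.5x2 + 13x3 + 11.5x4 + 13.3x5 ≥ 27.5   (metabolisable energy)
  28.1x1 + 12.3x2 + 2.4x3 + 5.6x4 + 38.9x5 ≥ 61.9   (lysine)
  x1, x2, x3, x4, x5 ≥ 0.
The cheapest feasible vertex uses only meat-and-bone meal, sunflower meal; maize, rice bran, pea protein are not used. Binding constraints: metabolisable energy and lysine.
Optimal quantities: meat-and-bone meal = 1.836 kg, sunflower meal = 0.8372 kg.
Objective = 0.77·1.836 + 0.38·0.8372 = 1.7319.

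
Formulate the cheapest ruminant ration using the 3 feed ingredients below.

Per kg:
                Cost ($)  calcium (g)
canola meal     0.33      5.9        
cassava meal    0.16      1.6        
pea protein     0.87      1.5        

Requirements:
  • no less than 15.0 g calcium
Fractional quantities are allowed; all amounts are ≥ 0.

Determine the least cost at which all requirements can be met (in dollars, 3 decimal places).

Let x1 = kg of canola meal, x2 = kg of cassava meal, x3 = kg of pea protein.
min 0.33x1 + 0.16x2 + 0.87x3 with:
  5.9x1 + 1.6x2 + 1.5x3 ≥ 15   (calcium)
  x1, x2, x3 ≥ 0.
The optimal basis is {canola meal}; cassava meal, pea protein drop out. The calcium requirement is met with equality.
Solving gives x1 = 2.542.
Objective = 0.33·2.542 = 0.83886.

$0.839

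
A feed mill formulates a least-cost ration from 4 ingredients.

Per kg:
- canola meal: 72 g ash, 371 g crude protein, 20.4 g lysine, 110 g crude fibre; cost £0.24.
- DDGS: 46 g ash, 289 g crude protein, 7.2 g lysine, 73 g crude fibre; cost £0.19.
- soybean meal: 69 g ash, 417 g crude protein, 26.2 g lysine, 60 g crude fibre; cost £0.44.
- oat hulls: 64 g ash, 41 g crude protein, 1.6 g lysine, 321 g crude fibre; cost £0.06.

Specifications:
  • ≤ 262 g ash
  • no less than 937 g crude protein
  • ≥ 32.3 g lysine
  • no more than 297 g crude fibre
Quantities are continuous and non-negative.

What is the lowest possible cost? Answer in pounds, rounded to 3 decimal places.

Let x1 = kg of canola meal, x2 = kg of DDGS, x3 = kg of soybean meal, x4 = kg of oat hulls.
min 0.24x1 + 0.19x2 + 0.44x3 + 0.06x4 with:
  72x1 + 46x2 + 69x3 + 64x4 ≤ 262   (ash)
  371x1 + 289x2 + 417x3 + 41x4 ≥ 937   (crude protein)
  20.4x1 + 7.2x2 + 26.2x3 + 1.6x4 ≥ 32.3   (lysine)
  110x1 + 73x2 + 60x3 + 321x4 ≤ 297   (crude fibre)
  x1, x2, x3, x4 ≥ 0.
The cheapest feasible vertex uses only canola meal; DDGS, soybean meal, oat hulls are not used. There the crude protein constraint is tight.
So canola meal = 2.526 kg.
Total cost: 0.24·2.526 = 0.60624.

£0.606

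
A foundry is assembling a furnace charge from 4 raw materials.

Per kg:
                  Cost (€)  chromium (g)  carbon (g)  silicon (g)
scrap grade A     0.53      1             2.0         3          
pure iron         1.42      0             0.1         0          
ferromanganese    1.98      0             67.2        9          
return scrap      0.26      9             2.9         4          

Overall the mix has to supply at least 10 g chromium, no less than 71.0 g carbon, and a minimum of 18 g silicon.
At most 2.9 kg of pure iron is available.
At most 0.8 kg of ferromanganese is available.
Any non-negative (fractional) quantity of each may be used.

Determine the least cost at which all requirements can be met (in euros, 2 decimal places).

€3.13

Treat it as an LP. Let x1 = kg of scrap grade A, x2 = kg of pure iron, x3 = kg of ferromanganese, x4 = kg of return scrap.
Minimise 0.53x1 + 1.42x2 + 1.98x3 + 0.26x4 s.t.:
  1x1 + 9x4 ≥ 10   (chromium)
  2x1 + 0.1x2 + 67.2x3 + 2.9x4 ≥ 71   (carbon)
  3x1 + 9x3 + 4x4 ≥ 18   (silicon)
  x2 ≤ 2.9
  x3 ≤ 0.8
  x1, x2, x3, x4 ≥ 0.
At the optimum only ferromanganese, return scrap are positive (scrap grade A, pure iron = 0). Binding constraints: carbon and the ferromanganese cap.
Solving gives x3 = 0.8, x4 = 5.945.
Hence cost = 1.98·0.8 + 0.26·5.945 = €3.1297.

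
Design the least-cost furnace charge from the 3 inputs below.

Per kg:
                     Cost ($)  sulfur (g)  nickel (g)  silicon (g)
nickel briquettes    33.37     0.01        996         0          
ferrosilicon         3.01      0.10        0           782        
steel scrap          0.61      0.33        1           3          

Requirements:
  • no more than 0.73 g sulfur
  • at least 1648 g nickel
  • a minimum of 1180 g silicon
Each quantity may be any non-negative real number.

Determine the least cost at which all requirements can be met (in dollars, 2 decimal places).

Let x1 = kg of nickel briquettes, x2 = kg of ferrosilicon, x3 = kg of steel scrap.
Minimize 33.37x1 + 3.01x2 + 0.61x3 with:
  0.01x1 + 0.1x2 + 0.33x3 ≤ 0.73   (sulfur)
  996x1 + 1x3 ≥ 1648   (nickel)
  782x2 + 3x3 ≥ 1180   (silicon)
  x1, x2, x3 ≥ 0.
The optimal basis is {nickel briquettes, ferrosilicon}; steel scrap drops out. There the nickel and silicon constraints are tight.
Optimal quantities: nickel briquettes = 1.6546 kg, ferrosilicon = 1.509 kg.
Cost = 33.37·1.6546 + 3.01·1.509 = 59.7561.

$59.76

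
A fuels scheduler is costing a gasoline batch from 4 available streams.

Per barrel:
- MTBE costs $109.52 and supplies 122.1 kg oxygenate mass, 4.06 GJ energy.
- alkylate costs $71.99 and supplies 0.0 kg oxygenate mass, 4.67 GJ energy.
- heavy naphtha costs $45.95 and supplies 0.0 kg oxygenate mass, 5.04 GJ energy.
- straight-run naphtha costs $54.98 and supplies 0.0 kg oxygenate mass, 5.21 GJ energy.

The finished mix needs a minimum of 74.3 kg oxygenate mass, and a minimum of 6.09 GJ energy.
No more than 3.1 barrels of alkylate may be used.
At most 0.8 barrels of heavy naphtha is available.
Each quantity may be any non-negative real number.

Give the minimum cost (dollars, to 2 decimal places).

$99.64

Let x1 = barrels of MTBE, x2 = barrels of alkylate, x3 = barrels of heavy naphtha, x4 = barrels of straight-run naphtha.
Minimize 109.52x1 + 71.99x2 + 45.95x3 + 54.98x4 s.t.:
  122.1x1 ≥ 74.3   (oxygenate mass)
  4.06x1 + 4.67x2 + 5.04x3 + 5.21x4 ≥ 6.09   (energy)
  x2 ≤ 3.1
  x3 ≤ 0.8
  x1, x2, x3, x4 ≥ 0.
The optimal basis is {MTBE, heavy naphtha}; alkylate, straight-run naphtha drop out. Binding constraints: oxygenate mass and energy.
Solving gives x1 = 0.6085, x3 = 0.7181.
Objective = 109.52·0.6085 + 45.95·0.7181 = 99.6396.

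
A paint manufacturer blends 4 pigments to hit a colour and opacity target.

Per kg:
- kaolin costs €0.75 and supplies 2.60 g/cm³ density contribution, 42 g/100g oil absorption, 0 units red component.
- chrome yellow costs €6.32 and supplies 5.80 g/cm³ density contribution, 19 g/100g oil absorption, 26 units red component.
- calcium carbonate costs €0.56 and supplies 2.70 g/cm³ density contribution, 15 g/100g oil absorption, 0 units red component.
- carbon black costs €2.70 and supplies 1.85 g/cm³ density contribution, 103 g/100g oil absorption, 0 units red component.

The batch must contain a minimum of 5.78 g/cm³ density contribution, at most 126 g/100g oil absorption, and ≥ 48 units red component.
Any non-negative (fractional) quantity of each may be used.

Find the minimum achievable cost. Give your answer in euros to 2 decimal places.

Let x1 = kg of kaolin, x2 = kg of chrome yellow, x3 = kg of calcium carbonate, x4 = kg of carbon black.
Minimize 0.75x1 + 6.32x2 + 0.56x3 + 2.7x4 s.t.:
  2.6x1 + 5.8x2 + 2.7x3 + 1.85x4 ≥ 5.78   (density contribution)
  42x1 + 19x2 + 15x3 + 103x4 ≤ 126   (oil absorption)
  26x2 ≥ 48   (red component)
  x1, x2, x3, x4 ≥ 0.
The optimal basis is {chrome yellow}; kaolin, calcium carbonate, carbon black drop out. The red component requirement is met with equality.
Solving gives x2 = 1.846.
Hence cost = 6.32·1.846 = €11.6667.

€11.67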